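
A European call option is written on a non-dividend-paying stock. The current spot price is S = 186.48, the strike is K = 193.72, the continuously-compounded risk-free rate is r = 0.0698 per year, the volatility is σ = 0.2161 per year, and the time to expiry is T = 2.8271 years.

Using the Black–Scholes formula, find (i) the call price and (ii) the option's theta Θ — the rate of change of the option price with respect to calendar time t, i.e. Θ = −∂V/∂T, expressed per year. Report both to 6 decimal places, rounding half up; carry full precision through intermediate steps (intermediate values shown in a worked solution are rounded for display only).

σ√T = 0.2161·√2.8271 = 0.363350
d₁ = (ln(S/K) + (r+σ²/2)T) / (σ√T) = (ln(186.48/193.72) + (0.0698+0.2161²/2)·2.8271) / 0.363350 = (-0.038090 + 0.263343) / 0.363350 = 0.619935
d₂ = d₁ − σ√T = 0.619935 − 0.363350 = 0.256585
e^{−rT} = e^{−0.0698·2.8271} = 0.820918
N(d₁) = 0.732350,  N(d₂) = 0.601250
Call price V = S·N(d₁) − K·e^{−rT}·N(d₂) = 136.568565 − 95.615820 = 40.952745
φ(d₁) = (1/√(2π))·e^{−d₁²/2} = 0.329197
Θ = −S·φ(d₁)·σ/(2√T) − r·K·e^{−rT}·N(d₂) = −3.944960 − 6.673984 = -10.618945

price = 40.952745
Θ = -10.618945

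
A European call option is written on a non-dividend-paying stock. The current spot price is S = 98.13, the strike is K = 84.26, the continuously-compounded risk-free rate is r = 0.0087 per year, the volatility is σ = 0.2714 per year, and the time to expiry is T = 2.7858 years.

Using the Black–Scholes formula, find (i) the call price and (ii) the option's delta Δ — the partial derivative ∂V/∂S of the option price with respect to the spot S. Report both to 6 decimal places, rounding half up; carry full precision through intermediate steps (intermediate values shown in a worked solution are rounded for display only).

price = 25.292126
Δ = 0.731185

σ√T = 0.2714·√2.7858 = 0.452986
d₁ = (ln(S/K) + (r+σ²/2)T) / (σ√T) = (ln(98.13/84.26) + (0.0087+0.2714²/2)·2.7858) / 0.452986 = (0.152386 + 0.126835) / 0.452986 = 0.616400
d₂ = d₁ − σ√T = 0.616400 − 0.452986 = 0.163414
e^{−rT} = e^{−0.0087·2.7858} = 0.976055
N(d₁) = 0.731185,  N(d₂) = 0.564904
Call price V = S·N(d₁) − K·e^{−rT}·N(d₂) = 71.751151 − 46.459025 = 25.292126
Δ = N(d₁) = 0.731185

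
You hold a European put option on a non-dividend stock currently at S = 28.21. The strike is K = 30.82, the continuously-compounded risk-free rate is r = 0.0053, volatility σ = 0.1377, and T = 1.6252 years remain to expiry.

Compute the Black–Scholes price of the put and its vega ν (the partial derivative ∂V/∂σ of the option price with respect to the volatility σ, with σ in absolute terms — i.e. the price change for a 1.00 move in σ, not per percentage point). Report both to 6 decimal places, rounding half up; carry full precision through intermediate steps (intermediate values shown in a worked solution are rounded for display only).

price = 3.436403
ν = 13.411644

σ√T = 0.1377·√1.6252 = 0.175545
d₁ = (ln(S/K) + (r+σ²/2)T) / (σ√T) = (ln(28.21/30.82) + (0.0053+0.1377²/2)·1.6252) / 0.175545 = (-0.088487 + 0.024022) / 0.175545 = -0.367233
d₂ = d₁ − σ√T = -0.367233 − 0.175545 = -0.542778
e^{−rT} = e^{−0.0053·1.6252} = 0.991423
N(−d₁) = 0.643277,  N(−d₂) = 0.706359
Put price V = K·e^{−rT}·N(−d₂) − S·N(−d₁) = 21.583261 − 18.146858 = 3.436403
φ(d₁) = (1/√(2π))·e^{−d₁²/2} = 0.372928
ν = S·φ(d₁)·√T = 13.411644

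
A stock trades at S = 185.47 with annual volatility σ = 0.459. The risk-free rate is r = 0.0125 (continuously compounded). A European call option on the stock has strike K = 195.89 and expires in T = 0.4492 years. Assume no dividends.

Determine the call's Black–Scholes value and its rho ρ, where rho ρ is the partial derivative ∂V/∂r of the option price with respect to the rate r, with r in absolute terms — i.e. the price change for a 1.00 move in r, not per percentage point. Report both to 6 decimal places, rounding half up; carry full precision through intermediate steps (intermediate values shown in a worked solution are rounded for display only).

price = 18.873513
ρ = 32.992082

σ√T = 0.459·√0.4492 = 0.307633
d₁ = (ln(S/K) + (r+σ²/2)T) / (σ√T) = (ln(185.47/195.89) + (0.0125+0.459²/2)·0.4492) / 0.307633 = (-0.054660 + 0.052934) / 0.307633 = -0.005611
d₂ = d₁ − σ√T = -0.005611 − 0.307633 = -0.313244
e^{−rT} = e^{−0.0125·0.4492} = 0.994401
N(d₁) = 0.497761,  N(d₂) = 0.377048
Call price V = S·N(d₁) − K·e^{−rT}·N(d₂) = 92.319821 − 73.446309 = 18.873513
ρ = K·T·e^{−rT}·N(d₂) = 32.992082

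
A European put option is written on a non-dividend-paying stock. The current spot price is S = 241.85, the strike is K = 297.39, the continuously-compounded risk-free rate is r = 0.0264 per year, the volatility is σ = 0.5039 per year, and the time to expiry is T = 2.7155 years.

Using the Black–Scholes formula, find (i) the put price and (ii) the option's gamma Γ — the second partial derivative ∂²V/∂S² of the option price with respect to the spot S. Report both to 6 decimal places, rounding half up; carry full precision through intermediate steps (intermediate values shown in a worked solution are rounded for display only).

σ√T = 0.5039·√2.7155 = 0.830365
d₁ = (ln(S/K) + (r+σ²/2)T) / (σ√T) = (ln(241.85/297.39) + (0.0264+0.5039²/2)·2.7155) / 0.830365 = (-0.206727 + 0.416443) / 0.830365 = 0.252559
d₂ = d₁ − σ√T = 0.252559 − 0.830365 = -0.577807
e^{−rT} = e^{−0.0264·2.7155} = 0.930820
N(−d₁) = 0.400305,  N(−d₂) = 0.718303
Put price V = K·e^{−rT}·N(−d₂) − S·N(−d₁) = 198.838130 − 96.813690 = 102.024440
φ(d₁) = (1/√(2π))·e^{−d₁²/2} = 0.386420
Γ = φ(d₁) / (S·σ·√T) = 0.001924

price = 102.024440
Γ = 0.001924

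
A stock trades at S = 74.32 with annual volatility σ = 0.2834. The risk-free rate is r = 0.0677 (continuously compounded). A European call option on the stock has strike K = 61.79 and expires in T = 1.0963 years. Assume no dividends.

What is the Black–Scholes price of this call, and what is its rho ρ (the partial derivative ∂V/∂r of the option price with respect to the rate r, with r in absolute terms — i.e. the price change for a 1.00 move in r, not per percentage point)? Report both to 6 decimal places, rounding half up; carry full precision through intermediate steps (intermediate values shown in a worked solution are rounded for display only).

σ√T = 0.2834·√1.0963 = 0.296732
d₁ = (ln(S/K) + (r+σ²/2)T) / (σ√T) = (ln(74.32/61.79) + (0.0677+0.2834²/2)·1.0963) / 0.296732 = (0.184639 + 0.118244) / 0.296732 = 1.020729
d₂ = d₁ − σ√T = 1.020729 − 0.296732 = 0.723997
e^{−rT} = e^{−0.0677·1.0963} = 0.928468
N(d₁) = 0.846309,  N(d₂) = 0.765466
Call price V = S·N(d₁) − K·e^{−rT}·N(d₂) = 62.897651 − 43.914815 = 18.982836
ρ = K·T·e^{−rT}·N(d₂) = 48.143811

price = 18.982836
ρ = 48.143811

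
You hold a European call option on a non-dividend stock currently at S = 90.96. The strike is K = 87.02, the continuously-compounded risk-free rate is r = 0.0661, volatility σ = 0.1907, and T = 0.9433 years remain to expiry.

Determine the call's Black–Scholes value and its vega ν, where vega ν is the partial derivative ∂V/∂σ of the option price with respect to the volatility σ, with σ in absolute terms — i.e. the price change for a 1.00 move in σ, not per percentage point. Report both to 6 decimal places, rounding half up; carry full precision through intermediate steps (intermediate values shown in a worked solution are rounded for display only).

price = 11.995800
ν = 28.189719

σ√T = 0.1907·√0.9433 = 0.185215
d₁ = (ln(S/K) + (r+σ²/2)T) / (σ√T) = (ln(90.96/87.02) + (0.0661+0.1907²/2)·0.9433) / 0.185215 = (0.044282 + 0.079504) / 0.185215 = 0.668339
d₂ = d₁ − σ√T = 0.668339 − 0.185215 = 0.483124
e^{−rT} = e^{−0.0661·0.9433} = 0.939552
N(d₁) = 0.748041,  N(d₂) = 0.685496
Call price V = S·N(d₁) − K·e^{−rT}·N(d₂) = 68.041845 − 56.046045 = 11.995800
φ(d₁) = (1/√(2π))·e^{−d₁²/2} = 0.319092
ν = S·φ(d₁)·√T = 28.189719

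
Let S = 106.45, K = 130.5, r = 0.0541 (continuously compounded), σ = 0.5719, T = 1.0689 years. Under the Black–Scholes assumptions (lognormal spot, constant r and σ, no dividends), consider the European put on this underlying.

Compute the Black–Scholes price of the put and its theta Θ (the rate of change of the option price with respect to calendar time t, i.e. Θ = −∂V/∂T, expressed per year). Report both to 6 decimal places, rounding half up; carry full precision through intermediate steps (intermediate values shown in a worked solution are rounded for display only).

price = 35.834163
Θ = -7.025878

σ√T = 0.5719·√1.0689 = 0.591274
d₁ = (ln(S/K) + (r+σ²/2)T) / (σ√T) = (ln(106.45/130.5) + (0.0541+0.5719²/2)·1.0689) / 0.591274 = (-0.203698 + 0.232630) / 0.591274 = 0.048932
d₂ = d₁ − σ√T = 0.048932 − 0.591274 = -0.542342
e^{−rT} = e^{−0.0541·1.0689} = 0.943813
N(−d₁) = 0.480487,  N(−d₂) = 0.706209
Put price V = K·e^{−rT}·N(−d₂) − S·N(−d₁) = 86.981991 − 51.147828 = 35.834163
φ(d₁) = (1/√(2π))·e^{−d₁²/2} = 0.398465
Θ = −S·φ(d₁)·σ/(2√T) + r·K·e^{−rT}·N(−d₂) = −11.731604 + 4.705726 = -7.025878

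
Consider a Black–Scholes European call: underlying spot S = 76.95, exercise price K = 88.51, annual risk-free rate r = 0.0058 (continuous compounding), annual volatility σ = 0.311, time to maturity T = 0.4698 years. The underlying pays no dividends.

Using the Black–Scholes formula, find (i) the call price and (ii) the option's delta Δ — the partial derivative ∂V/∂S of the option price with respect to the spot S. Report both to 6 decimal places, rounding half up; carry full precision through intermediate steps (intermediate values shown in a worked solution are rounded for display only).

σ√T = 0.311·√0.4698 = 0.213165
d₁ = (ln(S/K) + (r+σ²/2)T) / (σ√T) = (ln(76.95/88.51) + (0.0058+0.311²/2)·0.4698) / 0.213165 = (-0.139960 + 0.025445) / 0.213165 = -0.537212
d₂ = d₁ − σ√T = -0.537212 − 0.213165 = -0.750378
e^{−rT} = e^{−0.0058·0.4698} = 0.997279
N(d₁) = 0.295561,  N(d₂) = 0.226514
Call price V = S·N(d₁) − K·e^{−rT}·N(d₂) = 22.743385 − 19.994169 = 2.749216
Δ = N(d₁) = 0.295561

price = 2.749216
Δ = 0.295561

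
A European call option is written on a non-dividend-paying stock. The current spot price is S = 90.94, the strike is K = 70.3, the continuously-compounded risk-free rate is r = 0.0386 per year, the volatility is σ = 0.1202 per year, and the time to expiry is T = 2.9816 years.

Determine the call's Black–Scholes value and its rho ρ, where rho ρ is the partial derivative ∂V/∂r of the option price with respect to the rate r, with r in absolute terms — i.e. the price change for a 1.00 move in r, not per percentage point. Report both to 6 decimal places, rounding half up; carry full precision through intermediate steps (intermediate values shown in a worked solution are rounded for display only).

price = 28.508254
ρ = 178.334876

σ√T = 0.1202·√2.9816 = 0.207553
d₁ = (ln(S/K) + (r+σ²/2)T) / (σ√T) = (ln(90.94/70.3) + (0.0386+0.1202²/2)·2.9816) / 0.207553 = (0.257428 + 0.136629) / 0.207553 = 1.898585
d₂ = d₁ − σ√T = 1.898585 − 0.207553 = 1.691031
e^{−rT} = e^{−0.0386·2.9816} = 0.891286
N(d₁) = 0.971190,  N(d₂) = 0.954585
Call price V = S·N(d₁) − K·e^{−rT}·N(d₂) = 88.320059 − 59.811804 = 28.508254
ρ = K·T·e^{−rT}·N(d₂) = 178.334876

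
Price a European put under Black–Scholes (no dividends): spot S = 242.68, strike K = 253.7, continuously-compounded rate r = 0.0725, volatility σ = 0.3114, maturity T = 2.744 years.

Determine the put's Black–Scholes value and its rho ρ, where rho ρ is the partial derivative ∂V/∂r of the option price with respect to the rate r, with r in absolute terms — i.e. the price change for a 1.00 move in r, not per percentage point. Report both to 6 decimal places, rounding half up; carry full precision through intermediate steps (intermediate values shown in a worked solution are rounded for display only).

price = 30.475159
ρ = -275.803603

σ√T = 0.3114·√2.744 = 0.515835
d₁ = (ln(S/K) + (r+σ²/2)T) / (σ√T) = (ln(242.68/253.7) + (0.0725+0.3114²/2)·2.744) / 0.515835 = (-0.044409 + 0.331983) / 0.515835 = 0.557492
d₂ = d₁ − σ√T = 0.557492 − 0.515835 = 0.041658
e^{−rT} = e^{−0.0725·2.744} = 0.819599
N(−d₁) = 0.288596,  N(−d₂) = 0.483386
Put price V = K·e^{−rT}·N(−d₂) − S·N(−d₁) = 100.511517 − 70.036358 = 30.475159
ρ = −K·T·e^{−rT}·N(−d₂) = -275.803603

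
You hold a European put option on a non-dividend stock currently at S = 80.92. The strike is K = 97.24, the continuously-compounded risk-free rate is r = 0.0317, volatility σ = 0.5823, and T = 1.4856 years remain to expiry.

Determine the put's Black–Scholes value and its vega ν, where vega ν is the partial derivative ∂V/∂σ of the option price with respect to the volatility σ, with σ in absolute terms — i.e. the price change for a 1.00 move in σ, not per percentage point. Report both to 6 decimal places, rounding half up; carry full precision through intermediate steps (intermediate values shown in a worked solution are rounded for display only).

σ√T = 0.5823·√1.4856 = 0.709737
d₁ = (ln(S/K) + (r+σ²/2)T) / (σ√T) = (ln(80.92/97.24) + (0.0317+0.5823²/2)·1.4856) / 0.709737 = (-0.183721 + 0.298957) / 0.709737 = 0.162364
d₂ = d₁ − σ√T = 0.162364 − 0.709737 = -0.547373
e^{−rT} = e^{−0.0317·1.4856} = 0.953998
N(−d₁) = 0.435509,  N(−d₂) = 0.707939
Put price V = K·e^{−rT}·N(−d₂) − S·N(−d₁) = 65.673206 − 35.241428 = 30.431778
φ(d₁) = (1/√(2π))·e^{−d₁²/2} = 0.393718
ν = S·φ(d₁)·√T = 38.832237

price = 30.431778
ν = 38.832237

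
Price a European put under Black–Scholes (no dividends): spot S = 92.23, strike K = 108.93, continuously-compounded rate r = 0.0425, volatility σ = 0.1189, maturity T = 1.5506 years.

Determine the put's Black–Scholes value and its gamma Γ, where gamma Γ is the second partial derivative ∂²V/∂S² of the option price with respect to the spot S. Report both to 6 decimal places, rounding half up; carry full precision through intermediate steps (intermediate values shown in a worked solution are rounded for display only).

σ√T = 0.1189·√1.5506 = 0.148058
d₁ = (ln(S/K) + (r+σ²/2)T) / (σ√T) = (ln(92.23/108.93) + (0.0425+0.1189²/2)·1.5506) / 0.148058 = (-0.166420 + 0.076861) / 0.148058 = -0.604891
d₂ = d₁ − σ√T = -0.604891 − 0.148058 = -0.752949
e^{−rT} = e^{−0.0425·1.5506} = 0.936224
N(−d₁) = 0.727374,  N(−d₂) = 0.774260
Put price V = K·e^{−rT}·N(−d₂) − S·N(−d₁) = 78.961239 − 67.085733 = 11.875505
φ(d₁) = (1/√(2π))·e^{−d₁²/2} = 0.332244
Γ = φ(d₁) / (S·σ·√T) = 0.024331

price = 11.875505
Γ = 0.024331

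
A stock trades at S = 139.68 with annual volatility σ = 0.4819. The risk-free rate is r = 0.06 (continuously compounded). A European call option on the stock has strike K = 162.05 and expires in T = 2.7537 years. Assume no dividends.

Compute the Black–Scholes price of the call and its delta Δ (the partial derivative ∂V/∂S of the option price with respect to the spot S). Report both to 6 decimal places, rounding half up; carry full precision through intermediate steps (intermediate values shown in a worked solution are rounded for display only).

price = 44.206807
Δ = 0.663008

σ√T = 0.4819·√2.7537 = 0.799678
d₁ = (ln(S/K) + (r+σ²/2)T) / (σ√T) = (ln(139.68/162.05) + (0.06+0.4819²/2)·2.7537) / 0.799678 = (-0.148551 + 0.484965) / 0.799678 = 0.420686
d₂ = d₁ − σ√T = 0.420686 − 0.799678 = -0.378992
e^{−rT} = e^{−0.06·2.7537} = 0.847705
N(d₁) = 0.663008,  N(d₂) = 0.352347
Call price V = S·N(d₁) − K·e^{−rT}·N(d₂) = 92.608952 − 48.402145 = 44.206807
Δ = N(d₁) = 0.663008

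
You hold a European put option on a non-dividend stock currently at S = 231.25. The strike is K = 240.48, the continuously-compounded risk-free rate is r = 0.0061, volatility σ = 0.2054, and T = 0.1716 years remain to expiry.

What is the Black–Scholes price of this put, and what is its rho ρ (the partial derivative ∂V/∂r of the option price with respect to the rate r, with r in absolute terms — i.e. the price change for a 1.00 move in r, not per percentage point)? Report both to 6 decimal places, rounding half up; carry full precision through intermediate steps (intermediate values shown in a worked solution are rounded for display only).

σ√T = 0.2054·√0.1716 = 0.085086
d₁ = (ln(S/K) + (r+σ²/2)T) / (σ√T) = (ln(231.25/240.48) + (0.0061+0.2054²/2)·0.1716) / 0.085086 = (-0.039138 + 0.004667) / 0.085086 = -0.405130
d₂ = d₁ − σ√T = -0.405130 − 0.085086 = -0.490216
e^{−rT} = e^{−0.0061·0.1716} = 0.998954
N(−d₁) = 0.657309,  N(−d₂) = 0.688010
Put price V = K·e^{−rT}·N(−d₂) − S·N(−d₁) = 165.279426 − 152.002703 = 13.276724
ρ = −K·T·e^{−rT}·N(−d₂) = -28.361950

price = 13.276724
ρ = -28.361950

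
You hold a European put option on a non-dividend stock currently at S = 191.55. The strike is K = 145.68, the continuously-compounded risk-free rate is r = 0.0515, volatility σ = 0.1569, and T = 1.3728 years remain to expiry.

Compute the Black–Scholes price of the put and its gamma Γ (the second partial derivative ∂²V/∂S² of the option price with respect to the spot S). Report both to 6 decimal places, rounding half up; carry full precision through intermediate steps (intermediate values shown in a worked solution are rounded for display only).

price = 0.349680
Γ = 0.001642

σ√T = 0.1569·√1.3728 = 0.183834
d₁ = (ln(S/K) + (r+σ²/2)T) / (σ√T) = (ln(191.55/145.68) + (0.0515+0.1569²/2)·1.3728) / 0.183834 = (0.273736 + 0.087597) / 0.183834 = 1.965537
d₂ = d₁ − σ√T = 1.965537 − 0.183834 = 1.781703
e^{−rT} = e^{−0.0515·1.3728} = 0.931742
N(−d₁) = 0.024676,  N(−d₂) = 0.037399
Put price V = K·e^{−rT}·N(−d₂) − S·N(−d₁) = 5.076378 − 4.726698 = 0.349680
φ(d₁) = (1/√(2π))·e^{−d₁²/2} = 0.057809
Γ = φ(d₁) / (S·σ·√T) = 0.001642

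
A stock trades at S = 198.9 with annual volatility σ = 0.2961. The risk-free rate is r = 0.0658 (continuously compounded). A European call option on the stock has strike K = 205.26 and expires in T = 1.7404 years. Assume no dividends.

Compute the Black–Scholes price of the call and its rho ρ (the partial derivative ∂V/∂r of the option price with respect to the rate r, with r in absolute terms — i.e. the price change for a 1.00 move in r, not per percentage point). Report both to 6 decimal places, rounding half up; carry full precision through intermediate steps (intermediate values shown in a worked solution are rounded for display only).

σ√T = 0.2961·√1.7404 = 0.390628
d₁ = (ln(S/K) + (r+σ²/2)T) / (σ√T) = (ln(198.9/205.26) + (0.0658+0.2961²/2)·1.7404) / 0.390628 = (-0.031475 + 0.190813) / 0.390628 = 0.407903
d₂ = d₁ − σ√T = 0.407903 − 0.390628 = 0.017275
e^{−rT} = e^{−0.0658·1.7404} = 0.891796
N(d₁) = 0.658327,  N(d₂) = 0.506891
Call price V = S·N(d₁) − K·e^{−rT}·N(d₂) = 130.941319 − 92.786446 = 38.154872
ρ = K·T·e^{−rT}·N(d₂) = 161.485531

price = 38.154872
ρ = 161.485531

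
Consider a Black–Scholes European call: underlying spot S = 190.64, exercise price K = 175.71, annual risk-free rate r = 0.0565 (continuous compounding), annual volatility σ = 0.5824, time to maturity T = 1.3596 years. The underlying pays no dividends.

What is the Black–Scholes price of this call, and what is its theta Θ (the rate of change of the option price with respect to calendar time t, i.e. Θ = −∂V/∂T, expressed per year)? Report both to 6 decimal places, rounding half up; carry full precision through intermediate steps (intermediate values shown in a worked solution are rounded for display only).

price = 62.142419
Θ = -20.327894

σ√T = 0.5824·√1.3596 = 0.679089
d₁ = (ln(S/K) + (r+σ²/2)T) / (σ√T) = (ln(190.64/175.71) + (0.0565+0.5824²/2)·1.3596) / 0.679089 = (0.081552 + 0.307399) / 0.679089 = 0.572753
d₂ = d₁ − σ√T = 0.572753 − 0.679089 = -0.106336
e^{−rT} = e^{−0.0565·1.3596} = 0.926059
N(d₁) = 0.716594,  N(d₂) = 0.457658
Call price V = S·N(d₁) − K·e^{−rT}·N(d₂) = 136.611489 − 74.469070 = 62.142419
φ(d₁) = (1/√(2π))·e^{−d₁²/2} = 0.338591
Θ = −S·φ(d₁)·σ/(2√T) − r·K·e^{−rT}·N(d₂) = −16.120392 − 4.207502 = -20.327894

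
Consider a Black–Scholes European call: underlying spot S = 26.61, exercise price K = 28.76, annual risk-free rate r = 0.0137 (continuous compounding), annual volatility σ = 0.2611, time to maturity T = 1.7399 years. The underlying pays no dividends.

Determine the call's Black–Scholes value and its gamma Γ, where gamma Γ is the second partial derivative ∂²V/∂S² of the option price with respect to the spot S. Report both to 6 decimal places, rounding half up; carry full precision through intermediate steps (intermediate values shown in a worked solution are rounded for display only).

price = 3.047710
Γ = 0.043525

σ√T = 0.2611·√1.7399 = 0.344405
d₁ = (ln(S/K) + (r+σ²/2)T) / (σ√T) = (ln(26.61/28.76) + (0.0137+0.2611²/2)·1.7399) / 0.344405 = (-0.077698 + 0.083144) / 0.344405 = 0.015811
d₂ = d₁ − σ√T = 0.015811 − 0.344405 = -0.328593
e^{−rT} = e^{−0.0137·1.7399} = 0.976445
N(d₁) = 0.506308,  N(d₂) = 0.371232
Call price V = S·N(d₁) − K·e^{−rT}·N(d₂) = 13.472843 − 10.425133 = 3.047710
φ(d₁) = (1/√(2π))·e^{−d₁²/2} = 0.398892
Γ = φ(d₁) / (S·σ·√T) = 0.043525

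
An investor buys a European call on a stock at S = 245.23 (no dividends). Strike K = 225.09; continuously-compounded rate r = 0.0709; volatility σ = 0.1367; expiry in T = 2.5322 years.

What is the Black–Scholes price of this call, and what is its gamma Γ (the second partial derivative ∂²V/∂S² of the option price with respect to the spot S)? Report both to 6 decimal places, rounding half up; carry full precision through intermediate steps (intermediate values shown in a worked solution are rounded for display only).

σ√T = 0.1367·√2.5322 = 0.217529
d₁ = (ln(S/K) + (r+σ²/2)T) / (σ√T) = (ln(245.23/225.09) + (0.0709+0.1367²/2)·2.5322) / 0.217529 = (0.085696 + 0.203192) / 0.217529 = 1.328046
d₂ = d₁ − σ√T = 1.328046 − 0.217529 = 1.110516
e^{−rT} = e^{−0.0709·2.5322} = 0.835660
N(d₁) = 0.907918,  N(d₂) = 0.866612
Call price V = S·N(d₁) − K·e^{−rT}·N(d₂) = 222.648850 − 163.008624 = 59.640226
φ(d₁) = (1/√(2π))·e^{−d₁²/2} = 0.165168
Γ = φ(d₁) / (S·σ·√T) = 0.003096

price = 59.640226
Γ = 0.003096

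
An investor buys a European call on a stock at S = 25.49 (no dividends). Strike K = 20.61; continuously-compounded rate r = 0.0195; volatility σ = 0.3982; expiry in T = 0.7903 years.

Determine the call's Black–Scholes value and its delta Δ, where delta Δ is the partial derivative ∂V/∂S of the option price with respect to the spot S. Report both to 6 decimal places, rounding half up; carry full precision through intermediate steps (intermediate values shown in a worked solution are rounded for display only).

σ√T = 0.3982·√0.7903 = 0.353995
d₁ = (ln(S/K) + (r+σ²/2)T) / (σ√T) = (ln(25.49/20.61) + (0.0195+0.3982²/2)·0.7903) / 0.353995 = (0.212510 + 0.078067) / 0.353995 = 0.820850
d₂ = d₁ − σ√T = 0.820850 − 0.353995 = 0.466855
e^{−rT} = e^{−0.0195·0.7903} = 0.984707
N(d₁) = 0.794134,  N(d₂) = 0.679698
Call price V = S·N(d₁) − K·e^{−rT}·N(d₂) = 20.242481 − 13.794351 = 6.448129
Δ = N(d₁) = 0.794134

price = 6.448129
Δ = 0.794134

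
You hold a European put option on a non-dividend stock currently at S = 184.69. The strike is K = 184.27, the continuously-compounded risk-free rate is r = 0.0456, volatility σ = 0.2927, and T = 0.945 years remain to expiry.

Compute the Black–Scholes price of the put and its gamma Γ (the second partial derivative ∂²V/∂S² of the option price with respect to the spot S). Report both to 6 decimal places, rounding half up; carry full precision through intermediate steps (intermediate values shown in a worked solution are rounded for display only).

σ√T = 0.2927·√0.945 = 0.284537
d₁ = (ln(S/K) + (r+σ²/2)T) / (σ√T) = (ln(184.69/184.27) + (0.0456+0.2927²/2)·0.945) / 0.284537 = (0.002277 + 0.083573) / 0.284537 = 0.301716
d₂ = d₁ − σ√T = 0.301716 − 0.284537 = 0.017179
e^{−rT} = e^{−0.0456·0.945} = 0.957823
N(−d₁) = 0.381434,  N(−d₂) = 0.493147
Put price V = K·e^{−rT}·N(−d₂) − S·N(−d₁) = 87.039494 − 70.447108 = 16.592385
φ(d₁) = (1/√(2π))·e^{−d₁²/2} = 0.381191
Γ = φ(d₁) / (S·σ·√T) = 0.007254

price = 16.592385
Γ = 0.007254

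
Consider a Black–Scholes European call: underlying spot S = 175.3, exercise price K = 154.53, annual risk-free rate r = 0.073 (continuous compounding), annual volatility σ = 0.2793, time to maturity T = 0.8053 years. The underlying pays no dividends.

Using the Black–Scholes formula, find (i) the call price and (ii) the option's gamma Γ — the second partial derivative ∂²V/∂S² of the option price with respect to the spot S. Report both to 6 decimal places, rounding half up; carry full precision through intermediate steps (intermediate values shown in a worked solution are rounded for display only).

σ√T = 0.2793·√0.8053 = 0.250640
d₁ = (ln(S/K) + (r+σ²/2)T) / (σ√T) = (ln(175.3/154.53) + (0.073+0.2793²/2)·0.8053) / 0.250640 = (0.126111 + 0.090197) / 0.250640 = 0.863022
d₂ = d₁ − σ√T = 0.863022 − 0.250640 = 0.612382
e^{−rT} = e^{−0.073·0.8053} = 0.942908
N(d₁) = 0.805937,  N(d₂) = 0.729858
Call price V = S·N(d₁) − K·e^{−rT}·N(d₂) = 141.280815 − 106.345746 = 34.935069
φ(d₁) = (1/√(2π))·e^{−d₁²/2} = 0.274902
Γ = φ(d₁) / (S·σ·√T) = 0.006257

price = 34.935069
Γ = 0.006257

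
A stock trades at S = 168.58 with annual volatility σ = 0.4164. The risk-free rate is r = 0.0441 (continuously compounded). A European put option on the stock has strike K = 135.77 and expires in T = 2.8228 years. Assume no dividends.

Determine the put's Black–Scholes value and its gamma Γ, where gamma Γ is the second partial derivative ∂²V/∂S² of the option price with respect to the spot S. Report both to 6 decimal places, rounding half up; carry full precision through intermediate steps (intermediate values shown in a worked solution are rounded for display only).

σ√T = 0.4164·√2.8228 = 0.699602
d₁ = (ln(S/K) + (r+σ²/2)T) / (σ√T) = (ln(168.58/135.77) + (0.0441+0.4164²/2)·2.8228) / 0.699602 = (0.216448 + 0.369207) / 0.699602 = 0.837126
d₂ = d₁ − σ√T = 0.837126 − 0.699602 = 0.137525
e^{−rT} = e^{−0.0441·2.8228} = 0.882951
N(−d₁) = 0.201261,  N(−d₂) = 0.445308
Put price V = K·e^{−rT}·N(−d₂) − S·N(−d₁) = 53.382760 − 33.928549 = 19.454211
φ(d₁) = (1/√(2π))·e^{−d₁²/2} = 0.281020
Γ = φ(d₁) / (S·σ·√T) = 0.002383

price = 19.454211
Γ = 0.002383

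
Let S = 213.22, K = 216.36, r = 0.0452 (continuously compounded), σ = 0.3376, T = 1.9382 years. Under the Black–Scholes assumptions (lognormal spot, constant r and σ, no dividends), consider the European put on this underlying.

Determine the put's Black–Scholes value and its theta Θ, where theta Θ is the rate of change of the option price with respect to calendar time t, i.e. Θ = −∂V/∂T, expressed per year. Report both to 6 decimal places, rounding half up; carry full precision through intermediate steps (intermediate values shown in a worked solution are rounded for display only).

σ√T = 0.3376·√1.9382 = 0.470004
d₁ = (ln(S/K) + (r+σ²/2)T) / (σ√T) = (ln(213.22/216.36) + (0.0452+0.3376²/2)·1.9382) / 0.470004 = (-0.014619 + 0.198059) / 0.470004 = 0.390293
d₂ = d₁ − σ√T = 0.390293 − 0.470004 = -0.079711
e^{−rT} = e^{−0.0452·1.9382} = 0.916121
N(−d₁) = 0.348160,  N(−d₂) = 0.531766
Put price V = K·e^{−rT}·N(−d₂) − S·N(−d₁) = 105.402481 − 74.234652 = 31.167829
φ(d₁) = (1/√(2π))·e^{−d₁²/2} = 0.369685
Θ = −S·φ(d₁)·σ/(2√T) + r·K·e^{−rT}·N(−d₂) = −9.557260 + 4.764192 = -4.793068

price = 31.167829
Θ = -4.793068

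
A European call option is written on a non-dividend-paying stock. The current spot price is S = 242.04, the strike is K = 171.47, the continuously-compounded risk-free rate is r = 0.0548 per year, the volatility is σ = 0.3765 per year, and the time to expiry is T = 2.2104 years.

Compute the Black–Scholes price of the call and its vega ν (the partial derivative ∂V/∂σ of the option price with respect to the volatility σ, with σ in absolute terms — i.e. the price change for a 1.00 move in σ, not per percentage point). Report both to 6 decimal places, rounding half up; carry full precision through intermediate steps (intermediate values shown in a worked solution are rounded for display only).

σ√T = 0.3765·√2.2104 = 0.559758
d₁ = (ln(S/K) + (r+σ²/2)T) / (σ√T) = (ln(242.04/171.47) + (0.0548+0.3765²/2)·2.2104) / 0.559758 = (0.344695 + 0.277795) / 0.559758 = 1.112068
d₂ = d₁ − σ√T = 1.112068 − 0.559758 = 0.552310
e^{−rT} = e^{−0.0548·2.2104} = 0.885919
N(d₁) = 0.866946,  N(d₂) = 0.709632
Call price V = S·N(d₁) − K·e^{−rT}·N(d₂) = 209.835506 − 107.799138 = 102.036368
φ(d₁) = (1/√(2π))·e^{−d₁²/2} = 0.214964
ν = S·φ(d₁)·√T = 77.354864

price = 102.036368
ν = 77.354864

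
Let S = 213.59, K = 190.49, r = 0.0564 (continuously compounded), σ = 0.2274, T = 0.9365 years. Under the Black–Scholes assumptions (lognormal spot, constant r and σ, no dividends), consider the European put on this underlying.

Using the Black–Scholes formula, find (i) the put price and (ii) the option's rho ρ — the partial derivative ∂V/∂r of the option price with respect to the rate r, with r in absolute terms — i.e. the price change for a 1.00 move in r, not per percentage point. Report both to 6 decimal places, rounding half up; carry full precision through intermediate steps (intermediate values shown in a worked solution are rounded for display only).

σ√T = 0.2274·√0.9365 = 0.220062
d₁ = (ln(S/K) + (r+σ²/2)T) / (σ√T) = (ln(213.59/190.49) + (0.0564+0.2274²/2)·0.9365) / 0.220062 = (0.114459 + 0.077032) / 0.220062 = 0.870169
d₂ = d₁ − σ√T = 0.870169 − 0.220062 = 0.650107
e^{−rT} = e^{−0.0564·0.9365} = 0.948552
N(−d₁) = 0.192104,  N(−d₂) = 0.257812
Put price V = K·e^{−rT}·N(−d₂) − S·N(−d₁) = 46.583885 − 41.031517 = 5.552368
ρ = −K·T·e^{−rT}·N(−d₂) = -43.625808

price = 5.552368
ρ = -43.625808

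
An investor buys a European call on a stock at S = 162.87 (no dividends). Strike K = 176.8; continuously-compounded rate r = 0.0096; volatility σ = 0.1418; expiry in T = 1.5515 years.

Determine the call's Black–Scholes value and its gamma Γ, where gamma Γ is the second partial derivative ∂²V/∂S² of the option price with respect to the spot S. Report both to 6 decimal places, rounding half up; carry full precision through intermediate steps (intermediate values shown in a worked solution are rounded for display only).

price = 7.046392
Γ = 0.013289

σ√T = 0.1418·√1.5515 = 0.176625
d₁ = (ln(S/K) + (r+σ²/2)T) / (σ√T) = (ln(162.87/176.8) + (0.0096+0.1418²/2)·1.5515) / 0.176625 = (-0.082067 + 0.030493) / 0.176625 = -0.291998
d₂ = d₁ − σ√T = -0.291998 − 0.176625 = -0.468623
e^{−rT} = e^{−0.0096·1.5515} = 0.985216
N(d₁) = 0.385144,  N(d₂) = 0.319669
Call price V = S·N(d₁) − K·e^{−rT}·N(d₂) = 62.728387 − 55.681995 = 7.046392
φ(d₁) = (1/√(2π))·e^{−d₁²/2} = 0.382292
Γ = φ(d₁) / (S·σ·√T) = 0.013289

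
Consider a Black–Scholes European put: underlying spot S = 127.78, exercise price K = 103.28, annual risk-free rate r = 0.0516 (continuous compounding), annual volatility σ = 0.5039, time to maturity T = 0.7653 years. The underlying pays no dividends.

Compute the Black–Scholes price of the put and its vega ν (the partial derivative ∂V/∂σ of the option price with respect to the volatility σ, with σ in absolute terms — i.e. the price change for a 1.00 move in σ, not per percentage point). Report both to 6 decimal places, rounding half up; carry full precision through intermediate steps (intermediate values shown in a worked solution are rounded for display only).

price = 8.643869
ν = 32.566971

σ√T = 0.5039·√0.7653 = 0.440819
d₁ = (ln(S/K) + (r+σ²/2)T) / (σ√T) = (ln(127.78/103.28) + (0.0516+0.5039²/2)·0.7653) / 0.440819 = (0.212866 + 0.136650) / 0.440819 = 0.792880
d₂ = d₁ − σ√T = 0.792880 − 0.440819 = 0.352061
e^{−rT} = e^{−0.0516·0.7653} = 0.961280
N(−d₁) = 0.213924,  N(−d₂) = 0.362396
Put price V = K·e^{−rT}·N(−d₂) − S·N(−d₁) = 35.979068 − 27.335198 = 8.643869
φ(d₁) = (1/√(2π))·e^{−d₁²/2} = 0.291339
ν = S·φ(d₁)·√T = 32.566971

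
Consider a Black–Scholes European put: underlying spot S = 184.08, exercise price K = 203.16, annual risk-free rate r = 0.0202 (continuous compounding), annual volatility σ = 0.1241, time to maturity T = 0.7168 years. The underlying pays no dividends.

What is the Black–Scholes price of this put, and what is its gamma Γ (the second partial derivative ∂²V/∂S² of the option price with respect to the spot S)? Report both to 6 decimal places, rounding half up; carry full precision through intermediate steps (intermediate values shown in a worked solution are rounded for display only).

price = 18.578776
Γ = 0.015590

σ√T = 0.1241·√0.7168 = 0.105068
d₁ = (ln(S/K) + (r+σ²/2)T) / (σ√T) = (ln(184.08/203.16) + (0.0202+0.1241²/2)·0.7168) / 0.105068 = (-0.098623 + 0.019999) / 0.105068 = -0.748319
d₂ = d₁ − σ√T = -0.748319 − 0.105068 = -0.853387
e^{−rT} = e^{−0.0202·0.7168} = 0.985625
N(−d₁) = 0.772866,  N(−d₂) = 0.803278
Put price V = K·e^{−rT}·N(−d₂) − S·N(−d₁) = 160.847945 − 142.269170 = 18.578776
φ(d₁) = (1/√(2π))·e^{−d₁²/2} = 0.301517
Γ = φ(d₁) / (S·σ·√T) = 0.015590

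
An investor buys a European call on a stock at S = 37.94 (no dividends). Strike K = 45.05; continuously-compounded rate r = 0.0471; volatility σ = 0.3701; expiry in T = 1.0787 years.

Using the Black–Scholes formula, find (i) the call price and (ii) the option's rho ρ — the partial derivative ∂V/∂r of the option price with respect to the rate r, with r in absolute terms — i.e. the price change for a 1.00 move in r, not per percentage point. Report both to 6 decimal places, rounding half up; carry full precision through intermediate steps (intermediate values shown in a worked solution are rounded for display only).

σ√T = 0.3701·√1.0787 = 0.384388
d₁ = (ln(S/K) + (r+σ²/2)T) / (σ√T) = (ln(37.94/45.05) + (0.0471+0.3701²/2)·1.0787) / 0.384388 = (-0.171767 + 0.124684) / 0.384388 = -0.122489
d₂ = d₁ − σ√T = -0.122489 − 0.384388 = -0.506877
e^{−rT} = e^{−0.0471·1.0787} = 0.950462
N(d₁) = 0.451256,  N(d₂) = 0.306121
Call price V = S·N(d₁) − K·e^{−rT}·N(d₂) = 17.120646 − 13.107573 = 4.013072
ρ = K·T·e^{−rT}·N(d₂) = 14.139139

price = 4.013072
ρ = 14.139139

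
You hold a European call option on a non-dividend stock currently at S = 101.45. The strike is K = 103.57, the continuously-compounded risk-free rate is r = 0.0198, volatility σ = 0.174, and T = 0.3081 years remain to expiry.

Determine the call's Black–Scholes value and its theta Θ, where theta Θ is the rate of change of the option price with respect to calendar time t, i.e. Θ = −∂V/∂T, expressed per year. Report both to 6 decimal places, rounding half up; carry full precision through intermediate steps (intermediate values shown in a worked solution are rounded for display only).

σ√T = 0.174·√0.3081 = 0.096582
d₁ = (ln(S/K) + (r+σ²/2)T) / (σ√T) = (ln(101.45/103.57) + (0.0198+0.174²/2)·0.3081) / 0.096582 = (-0.020682 + 0.010764) / 0.096582 = -0.102682
d₂ = d₁ − σ√T = -0.102682 − 0.096582 = -0.199264
e^{−rT} = e^{−0.0198·0.3081} = 0.993918
N(d₁) = 0.459108,  N(d₂) = 0.421028
Call price V = S·N(d₁) − K·e^{−rT}·N(d₂) = 46.576457 − 43.340672 = 3.235785
φ(d₁) = (1/√(2π))·e^{−d₁²/2} = 0.396845
Θ = −S·φ(d₁)·σ/(2√T) − r·K·e^{−rT}·N(d₂) = −6.310242 − 0.858145 = -7.168387

price = 3.235785
Θ = -7.168387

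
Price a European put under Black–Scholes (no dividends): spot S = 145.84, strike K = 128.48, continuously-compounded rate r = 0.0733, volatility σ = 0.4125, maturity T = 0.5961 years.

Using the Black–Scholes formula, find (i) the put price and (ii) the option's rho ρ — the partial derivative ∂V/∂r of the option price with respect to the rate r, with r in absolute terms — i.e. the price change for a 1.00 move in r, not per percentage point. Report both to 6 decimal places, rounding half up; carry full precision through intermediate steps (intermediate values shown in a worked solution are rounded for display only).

price = 7.931020
ρ = -25.915769

σ√T = 0.4125·√0.5961 = 0.318481
d₁ = (ln(S/K) + (r+σ²/2)T) / (σ√T) = (ln(145.84/128.48) + (0.0733+0.4125²/2)·0.5961) / 0.318481 = (0.126737 + 0.094409) / 0.318481 = 0.694378
d₂ = d₁ − σ√T = 0.694378 − 0.318481 = 0.375897
e^{−rT} = e^{−0.0733·0.5961} = 0.957247
N(−d₁) = 0.243723,  N(−d₂) = 0.353497
Put price V = K·e^{−rT}·N(−d₂) − S·N(−d₁) = 43.475539 − 35.544519 = 7.931020
ρ = −K·T·e^{−rT}·N(−d₂) = -25.915769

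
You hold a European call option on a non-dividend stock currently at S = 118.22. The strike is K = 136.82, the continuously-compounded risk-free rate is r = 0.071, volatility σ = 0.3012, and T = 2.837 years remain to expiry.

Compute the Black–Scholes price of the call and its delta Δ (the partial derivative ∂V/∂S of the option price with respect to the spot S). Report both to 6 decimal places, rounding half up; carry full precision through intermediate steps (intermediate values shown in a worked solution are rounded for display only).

price = 26.350155
Δ = 0.641578

σ√T = 0.3012·√2.837 = 0.507323
d₁ = (ln(S/K) + (r+σ²/2)T) / (σ√T) = (ln(118.22/136.82) + (0.071+0.3012²/2)·2.837) / 0.507323 = (-0.146119 + 0.330115) / 0.507323 = 0.362681
d₂ = d₁ − σ√T = 0.362681 − 0.507323 = -0.144642
e^{−rT} = e^{−0.071·2.837} = 0.817563
N(d₁) = 0.641578,  N(d₂) = 0.442497
Call price V = S·N(d₁) − K·e^{−rT}·N(d₂) = 75.847400 − 49.497245 = 26.350155
Δ = N(d₁) = 0.641578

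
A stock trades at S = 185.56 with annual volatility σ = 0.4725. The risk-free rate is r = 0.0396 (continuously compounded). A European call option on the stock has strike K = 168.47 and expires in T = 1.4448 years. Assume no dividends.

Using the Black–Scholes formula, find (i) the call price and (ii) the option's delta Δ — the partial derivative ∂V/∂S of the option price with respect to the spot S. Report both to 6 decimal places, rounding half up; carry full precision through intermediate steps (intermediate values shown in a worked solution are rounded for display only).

σ√T = 0.4725·√1.4448 = 0.567944
d₁ = (ln(S/K) + (r+σ²/2)T) / (σ√T) = (ln(185.56/168.47) + (0.0396+0.4725²/2)·1.4448) / 0.567944 = (0.096621 + 0.218494) / 0.567944 = 0.554834
d₂ = d₁ − σ√T = 0.554834 − 0.567944 = -0.013110
e^{−rT} = e^{−0.0396·1.4448} = 0.944392
N(d₁) = 0.710496,  N(d₂) = 0.494770
Call price V = S·N(d₁) − K·e^{−rT}·N(d₂) = 131.839643 − 78.718761 = 53.120882
Δ = N(d₁) = 0.710496

price = 53.120882
Δ = 0.710496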